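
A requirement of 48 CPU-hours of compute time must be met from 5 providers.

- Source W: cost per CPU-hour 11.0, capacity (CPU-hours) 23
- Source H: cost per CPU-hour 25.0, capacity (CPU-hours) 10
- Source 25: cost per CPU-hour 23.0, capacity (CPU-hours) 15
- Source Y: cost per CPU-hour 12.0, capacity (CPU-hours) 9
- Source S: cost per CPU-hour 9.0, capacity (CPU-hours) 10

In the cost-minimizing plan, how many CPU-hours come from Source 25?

6

Use providers in increasing cost order.
Source S at 9.0: take all 10 CPU-hours → 38 still needed.
Source W at 11.0: take all 23 CPU-hours → 15 still needed.
Source Y (12.0): use full 9 → 6 CPU-hours to go.
Take 6 from Source 25 at 23.0 to finish.
Source H: unused.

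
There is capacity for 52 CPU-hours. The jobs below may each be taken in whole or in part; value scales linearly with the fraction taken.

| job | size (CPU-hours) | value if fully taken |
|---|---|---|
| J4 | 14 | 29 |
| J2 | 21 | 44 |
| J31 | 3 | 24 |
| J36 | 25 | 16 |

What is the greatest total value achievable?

Best value per unit of size first: J31 24/3≈8, J2 44/21≈2.1, J4 29/14≈2.07, J36 16/25≈0.64.
Take all of J31 (3 CPU-hours, value 24) ; 49 CPU-hours left.
J2: take in full, 21 CPU-hours for value 44 ; 28 left.
Take all of J4 (14 CPU-hours, value 29) ; 14 CPU-hours left.
Fill the last 14 CPU-hours with part of J36: 14/25 of it earns 8.96.
Total value = 105.96.

105.96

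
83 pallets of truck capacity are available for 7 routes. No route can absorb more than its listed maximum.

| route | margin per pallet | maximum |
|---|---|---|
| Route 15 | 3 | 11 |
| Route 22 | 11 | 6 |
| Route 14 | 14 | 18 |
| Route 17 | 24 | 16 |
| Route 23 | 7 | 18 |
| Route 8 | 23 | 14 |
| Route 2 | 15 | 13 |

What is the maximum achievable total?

1331

Highest margin per pallet first: Route 17 24 > Route 8 23 > Route 2 15 > Route 14 14 > Route 22 11 > Route 23 7 > Route 15 3.
Route 17 takes 16 to reach its cap of 16 → 67 left.
Give Route 8 14 to hit its cap of 14 → 53 left.
Route 2: +13 to 13 (cap) → 40 left.
Give Route 14 18 to hit its cap of 18 → 22 left.
Give Route 22 6 to hit its cap of 6 → 16 left.
Route 23 has room for 18 but only 16 remain, so it gets 16.
Total = 11×6 + 14×18 + 24×16 + 7×16 + 23×14 + 15×13 = 1331.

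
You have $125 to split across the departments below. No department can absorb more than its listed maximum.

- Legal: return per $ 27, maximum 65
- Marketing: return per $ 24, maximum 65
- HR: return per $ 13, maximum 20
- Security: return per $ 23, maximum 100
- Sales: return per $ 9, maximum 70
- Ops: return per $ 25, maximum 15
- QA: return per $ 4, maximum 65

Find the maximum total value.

3210

Rank by return per $: Legal 27 > Ops 25 > Marketing 24 > Security 23 > HR 13 > Sales 9 > QA 4.
Legal takes 65 to reach its cap of 65 → 60 left.
Ops takes 15 to reach its cap of 15 → 45 left.
Marketing has room for 65 but only 45 remain, so it gets 45.
Total = 27×65 + 24×45 + 25×15 = 3210.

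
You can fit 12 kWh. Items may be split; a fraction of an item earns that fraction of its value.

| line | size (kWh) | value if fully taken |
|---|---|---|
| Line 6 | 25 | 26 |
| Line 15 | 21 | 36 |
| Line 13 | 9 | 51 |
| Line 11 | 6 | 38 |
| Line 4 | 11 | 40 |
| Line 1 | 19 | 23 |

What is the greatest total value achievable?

Sort by value density: Line 11 38/6≈6.33, Line 13 51/9≈5.67, Line 4 40/11≈3.64, Line 15 36/21≈1.71, Line 1 23/19≈1.21, Line 6 26/25≈1.04.
Take all of Line 11 (6 kWh, value 38) — 6 kWh left.
6 kWh left: a 6/9 share of Line 13 gives 51×6/9 = 34.
Total value = 72.

72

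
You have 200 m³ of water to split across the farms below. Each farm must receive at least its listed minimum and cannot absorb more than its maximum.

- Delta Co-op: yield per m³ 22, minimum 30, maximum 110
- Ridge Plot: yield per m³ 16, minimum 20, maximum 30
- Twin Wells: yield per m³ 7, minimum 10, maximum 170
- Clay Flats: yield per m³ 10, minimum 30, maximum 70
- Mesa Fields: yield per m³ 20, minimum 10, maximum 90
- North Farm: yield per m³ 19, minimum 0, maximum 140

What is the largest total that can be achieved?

3710

Meeting every minimum uses 30+20+10+30+10+0 = 100 m³, leaving 100.
Order the farms by yield per m³: Delta Co-op 22 > Mesa Fields 20 > North Farm 19 > Ridge Plot 16 > Clay Flats 10 > Twin Wells 7.
Delta Co-op: +80 to 110 (cap) ; 20 left.
Mesa Fields has room for 80 more but only 20 remain, so it gets 30.
Total = 22×110 + 16×20 + 7×10 + 10×30 + 20×30 = 3710.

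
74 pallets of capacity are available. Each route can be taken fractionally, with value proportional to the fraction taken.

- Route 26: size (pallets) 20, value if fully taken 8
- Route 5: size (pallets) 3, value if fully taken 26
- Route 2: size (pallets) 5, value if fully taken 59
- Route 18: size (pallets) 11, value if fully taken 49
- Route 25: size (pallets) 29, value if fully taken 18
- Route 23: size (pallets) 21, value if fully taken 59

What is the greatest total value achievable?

213

Sort by value density: Route 2 59/5≈11.8, Route 5 26/3≈8.67, Route 18 49/11≈4.45, Route 23 59/21≈2.81, Route 25 18/29≈0.621, Route 26 8/20≈0.4.
Route 2: take in full, 5 pallets for value 59 ; 69 left.
All 3 pallets of Route 5 fit (value 26) ; 66 remain.
Take all of Route 18 (11 pallets, value 49) ; 55 pallets left.
Take all of Route 23 (21 pallets, value 59) ; 34 pallets left.
All 29 pallets of Route 25 fit (value 18) ; 5 remain.
Fill the last 5 pallets with part of Route 26: 5/20 of it earns 2.
Total value = 213.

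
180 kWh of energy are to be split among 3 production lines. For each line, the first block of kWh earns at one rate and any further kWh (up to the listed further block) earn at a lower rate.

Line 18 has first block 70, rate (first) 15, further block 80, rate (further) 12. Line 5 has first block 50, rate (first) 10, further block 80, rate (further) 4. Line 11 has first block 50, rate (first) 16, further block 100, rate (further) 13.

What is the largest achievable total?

2630

Treat each block as its own option and order by rate: Line 11/first 16 > Line 18/first 15 > Line 11/second 13 > Line 18/second 12 > Line 5/first 10 > Line 5/second 4.
Line 11/first (16): +50 — 130 left.
Line 18 first at 15: fill all 70 — 60 left.
60 remain; put them into Line 11 second at 13.
Total = 16×50 + 15×70 + 13×60 = 2630.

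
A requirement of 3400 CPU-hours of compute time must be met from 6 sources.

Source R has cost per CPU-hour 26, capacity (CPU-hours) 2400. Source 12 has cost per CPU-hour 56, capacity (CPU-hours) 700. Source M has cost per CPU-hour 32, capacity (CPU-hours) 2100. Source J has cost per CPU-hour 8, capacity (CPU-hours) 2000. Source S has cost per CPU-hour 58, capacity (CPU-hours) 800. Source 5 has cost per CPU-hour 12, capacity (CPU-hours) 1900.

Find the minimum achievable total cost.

32800

Fill from the cheapest source first.
Source J (8): use full 2000 → 1400 CPU-hours to go.
Take 1400 from Source 5 at 12 to finish.
Source R, Source M, Source 12, Source S: unused.
Cost = 2000×8 + 1400×12 = 32800.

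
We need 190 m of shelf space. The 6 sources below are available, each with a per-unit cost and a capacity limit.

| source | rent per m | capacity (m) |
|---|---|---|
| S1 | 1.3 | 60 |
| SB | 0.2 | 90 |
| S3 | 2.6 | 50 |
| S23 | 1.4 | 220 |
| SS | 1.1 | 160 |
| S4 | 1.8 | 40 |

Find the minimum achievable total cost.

Cheapest first:
SB at 0.2: take all 90 m → 100 still needed.
Take 100 from SS at 1.1 to finish.
S1, S23, S4, S3: unused.
Cost = 90×0.2 + 100×1.1 = 128.

128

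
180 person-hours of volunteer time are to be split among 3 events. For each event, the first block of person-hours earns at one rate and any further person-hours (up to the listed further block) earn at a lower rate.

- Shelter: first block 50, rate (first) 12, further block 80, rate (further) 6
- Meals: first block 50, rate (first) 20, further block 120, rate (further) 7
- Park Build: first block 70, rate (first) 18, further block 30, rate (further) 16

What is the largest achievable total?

Order all 6 blocks by rate: Meals/T1 20 > Park Build/T1 18 > Park Build/T2 16 > Shelter/T1 12 > Meals/T2 7 > Shelter/T2 6.
Fill Meals T1 block (50 at 20) ; 130 left.
Park Build/T1 (18): +70 ; 60 left.
Park Build/T2 (16): +30 ; 30 left.
30 remain; put them into Shelter T1 at 12.
Total = 20×50 + 18×70 + 16×30 + 12×30 = 3100.

3100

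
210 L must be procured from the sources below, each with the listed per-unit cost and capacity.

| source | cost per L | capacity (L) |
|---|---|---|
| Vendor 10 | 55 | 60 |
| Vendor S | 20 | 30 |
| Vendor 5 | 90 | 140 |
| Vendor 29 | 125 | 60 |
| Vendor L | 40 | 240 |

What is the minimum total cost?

Fill from the cheapest source first.
Vendor S (20): use full 30 → 180 L to go.
Take 180 from Vendor L at 40 to finish.
Vendor 10, Vendor 5, Vendor 29: unused.
Cost = 30×20 + 180×40 = 7800.

7800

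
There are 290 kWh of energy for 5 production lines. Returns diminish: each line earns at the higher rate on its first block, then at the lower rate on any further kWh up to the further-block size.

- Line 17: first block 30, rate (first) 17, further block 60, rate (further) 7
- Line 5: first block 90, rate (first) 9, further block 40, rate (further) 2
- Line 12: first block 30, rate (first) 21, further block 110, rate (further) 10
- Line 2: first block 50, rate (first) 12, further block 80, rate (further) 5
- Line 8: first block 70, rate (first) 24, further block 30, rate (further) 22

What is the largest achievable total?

4880

Rank every tier by rate: Line 8/T1 24 > Line 8/T2 22 > Line 12/T1 21 > Line 17/T1 17 > Line 2/T1 12 > Line 12/T2 10 > Line 5/T1 9 > Line 17/T2 7 > Line 2/T2 5 > Line 5/T2 2.
Line 8 T1 at 24: fill all 70 — 220 left.
Line 8/T2 (22): +30 — 190 left.
Line 12/T1 (21): +30 — 160 left.
Line 17/T1 (17): +30 — 130 left.
Fill Line 2 T1 block (50 at 12) — 80 left.
Line 12/T2: +80 of 110 at 10; pool empty.
Total = 24×70 + 22×30 + 21×30 + 17×30 + 12×50 + 10×80 = 4880.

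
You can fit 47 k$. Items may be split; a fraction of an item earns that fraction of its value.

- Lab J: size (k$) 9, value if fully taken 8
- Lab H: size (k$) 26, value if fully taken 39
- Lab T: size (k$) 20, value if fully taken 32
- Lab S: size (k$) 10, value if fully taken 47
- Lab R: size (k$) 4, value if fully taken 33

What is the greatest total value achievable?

131.5

Best value per unit of size first: Lab R 33/4≈8.25, Lab S 47/10≈4.7, Lab T 32/20≈1.6, Lab H 39/26≈1.5, Lab J 8/9≈0.889.
Lab R: take in full, 4 k$ for value 33 — 43 left.
All 10 k$ of Lab S fit (value 47) — 33 remain.
All 20 k$ of Lab T fit (value 32) — 13 remain.
Fill the last 13 k$ with part of Lab H: 13/26 of it earns 19.5.
Total value = 131.5.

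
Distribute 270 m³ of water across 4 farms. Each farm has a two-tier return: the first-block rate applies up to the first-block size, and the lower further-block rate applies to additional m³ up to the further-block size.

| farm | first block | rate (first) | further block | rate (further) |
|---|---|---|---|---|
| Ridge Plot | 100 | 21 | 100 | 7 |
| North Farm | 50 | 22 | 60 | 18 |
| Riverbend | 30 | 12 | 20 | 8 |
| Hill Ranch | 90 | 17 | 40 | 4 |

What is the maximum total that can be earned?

Rank every tier by rate: North Farm/tier1 22 > Ridge Plot/tier1 21 > North Farm/tier2 18 > Hill Ranch/tier1 17 > Riverbend/tier1 12 > Riverbend/tier2 8 > Ridge Plot/tier2 7 > Hill Ranch/tier2 4.
Fill North Farm tier1 block (50 at 22) → 220 left.
Fill Ridge Plot tier1 block (100 at 21) → 120 left.
Fill North Farm tier2 block (60 at 18) → 60 left.
Hill Ranch/tier1: +60 of 90 at 17; pool empty.
Total = 22×50 + 21×100 + 18×60 + 17×60 = 5300.

5300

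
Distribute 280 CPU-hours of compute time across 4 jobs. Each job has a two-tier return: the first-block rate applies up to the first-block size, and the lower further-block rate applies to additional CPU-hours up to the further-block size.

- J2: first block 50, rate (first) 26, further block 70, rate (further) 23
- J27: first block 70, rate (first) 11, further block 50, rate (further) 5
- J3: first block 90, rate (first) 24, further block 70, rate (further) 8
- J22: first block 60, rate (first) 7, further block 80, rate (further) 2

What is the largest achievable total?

5840

Rank every tier by rate: J2/tier1 26 > J3/tier1 24 > J2/tier2 23 > J27/tier1 11 > J3/tier2 8 > J22/tier1 7 > J27/tier2 5 > J22/tier2 2.
J2/tier1 (26): +50 — 230 left.
J3 tier1 at 24: fill all 90 — 140 left.
J2 tier2 at 23: fill all 70 — 70 left.
J27/tier1 (11): +70 — 0 left.
Total = 26×50 + 24×90 + 23×70 + 11×70 = 5840.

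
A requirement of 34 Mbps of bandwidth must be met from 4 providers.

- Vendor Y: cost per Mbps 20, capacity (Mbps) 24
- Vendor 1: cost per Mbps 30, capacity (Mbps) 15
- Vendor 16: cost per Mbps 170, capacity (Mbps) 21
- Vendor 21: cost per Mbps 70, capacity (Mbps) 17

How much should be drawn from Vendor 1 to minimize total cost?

Cheapest first:
Vendor Y at 20: take all 24 Mbps — 10 still needed.
Vendor 1 at 30: take 10 of its 15 — requirement met.
Vendor 21, Vendor 16: unused.

10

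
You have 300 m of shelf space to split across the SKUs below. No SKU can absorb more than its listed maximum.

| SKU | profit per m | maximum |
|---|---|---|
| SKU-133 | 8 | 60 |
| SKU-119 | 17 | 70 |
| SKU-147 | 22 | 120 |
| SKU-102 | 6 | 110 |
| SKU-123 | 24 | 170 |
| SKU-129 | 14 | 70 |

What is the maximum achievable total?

6890

Rank by profit per m: SKU-123 24 > SKU-147 22 > SKU-119 17 > SKU-129 14 > SKU-133 8 > SKU-102 6.
SKU-123: +170 to 170 (cap) → 130 left.
Give SKU-147 120 to hit its cap of 120 → 10 left.
SKU-119 has room for 70 but only 10 remain, so it gets 10.
Total = 17×10 + 22×120 + 24×170 = 6890.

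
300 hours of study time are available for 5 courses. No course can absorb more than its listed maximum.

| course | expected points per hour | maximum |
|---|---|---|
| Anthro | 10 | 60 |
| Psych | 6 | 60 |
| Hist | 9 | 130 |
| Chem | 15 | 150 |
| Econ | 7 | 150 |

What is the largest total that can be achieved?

Rank by expected points per hour: Chem 15 > Anthro 10 > Hist 9 > Econ 7 > Psych 6.
Chem: +150 to 150 (cap) — 150 left.
Anthro takes 60 to reach its cap of 60 — 90 left.
Only 90 left; Hist takes them to reach 90.
Total = 10×60 + 9×90 + 15×150 = 3660.

3660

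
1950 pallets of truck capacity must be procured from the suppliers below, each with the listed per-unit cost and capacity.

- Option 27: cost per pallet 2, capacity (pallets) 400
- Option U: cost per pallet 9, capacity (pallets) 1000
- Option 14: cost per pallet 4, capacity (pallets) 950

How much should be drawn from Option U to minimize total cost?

Cheapest first:
Option 27 at 2: take all 400 pallets ; 1550 still needed.
Option 14 at 4: take all 950 pallets ; 600 still needed.
Take 600 from Option U at 9 to finish.

600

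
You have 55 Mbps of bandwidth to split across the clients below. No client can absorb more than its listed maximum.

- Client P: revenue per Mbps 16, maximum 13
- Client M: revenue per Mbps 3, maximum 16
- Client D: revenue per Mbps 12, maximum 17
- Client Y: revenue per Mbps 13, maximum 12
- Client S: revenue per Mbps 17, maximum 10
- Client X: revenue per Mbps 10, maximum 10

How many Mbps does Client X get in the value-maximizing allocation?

Rank by revenue per Mbps: Client S 17 > Client P 16 > Client Y 13 > Client D 12 > Client X 10 > Client M 3.
Client S takes 10 to reach its cap of 10 — 45 left.
Client P takes 13 to reach its cap of 13 — 32 left.
Client Y: +12 to 12 (cap) — 20 left.
Client D: +17 to 17 (cap) — 3 left.
Client X: +3 (room for 10) → 3. Pool exhausted.

3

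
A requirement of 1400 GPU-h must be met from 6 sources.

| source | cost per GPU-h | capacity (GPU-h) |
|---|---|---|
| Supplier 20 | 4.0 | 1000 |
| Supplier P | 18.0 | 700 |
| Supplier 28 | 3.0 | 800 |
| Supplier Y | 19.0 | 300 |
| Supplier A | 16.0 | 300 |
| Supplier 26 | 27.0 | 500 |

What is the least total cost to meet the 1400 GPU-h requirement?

4800

Fill from the cheapest source first.
Take 800 from Supplier 28 at 3.0 → need 600 more.
Supplier 20 (4.0): take the remaining 600 → done.
Supplier A, Supplier P, Supplier Y, Supplier 26: unused.
Cost = 800×3.0 + 600×4.0 = 4800.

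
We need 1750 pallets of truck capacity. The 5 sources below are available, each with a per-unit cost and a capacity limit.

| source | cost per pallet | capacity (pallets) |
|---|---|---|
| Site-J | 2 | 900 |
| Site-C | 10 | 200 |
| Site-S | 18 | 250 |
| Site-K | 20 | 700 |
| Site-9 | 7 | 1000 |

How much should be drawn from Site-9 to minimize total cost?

850

Cheapest first:
Site-J at 2: take all 900 pallets → 850 still needed.
Site-9 at 7: take 850 of its 1000 → requirement met.
Site-C, Site-S, Site-K: unused.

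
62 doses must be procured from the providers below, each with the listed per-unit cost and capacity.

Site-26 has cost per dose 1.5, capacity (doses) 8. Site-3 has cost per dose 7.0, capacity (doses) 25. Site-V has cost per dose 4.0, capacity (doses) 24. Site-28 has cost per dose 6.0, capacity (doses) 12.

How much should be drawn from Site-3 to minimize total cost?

18

Fill from the cheapest provider first.
Site-26 (1.5): use full 8 — 54 doses to go.
Site-V at 4.0: take all 24 doses — 30 still needed.
Site-28 at 6.0: take all 12 doses — 18 still needed.
Take 18 from Site-3 at 7.0 to finish.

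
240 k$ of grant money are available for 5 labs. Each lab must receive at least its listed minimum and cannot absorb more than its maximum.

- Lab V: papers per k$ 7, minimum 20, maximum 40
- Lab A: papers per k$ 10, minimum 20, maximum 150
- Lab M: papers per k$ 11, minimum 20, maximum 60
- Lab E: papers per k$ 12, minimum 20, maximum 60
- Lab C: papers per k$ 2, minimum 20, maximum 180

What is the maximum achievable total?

Meeting every minimum uses 20+20+20+20+20 = 100 k$, leaving 140.
Highest papers per k$ first: Lab E 12 > Lab M 11 > Lab A 10 > Lab V 7 > Lab C 2.
Lab E takes 40 more to reach its cap of 60 ; 100 left.
Lab M: +40 to 60 (cap) ; 60 left.
Lab A has room for 130 more but only 60 remain, so it gets 80.
Total = 7×20 + 10×80 + 11×60 + 12×60 + 2×20 = 2360.

2360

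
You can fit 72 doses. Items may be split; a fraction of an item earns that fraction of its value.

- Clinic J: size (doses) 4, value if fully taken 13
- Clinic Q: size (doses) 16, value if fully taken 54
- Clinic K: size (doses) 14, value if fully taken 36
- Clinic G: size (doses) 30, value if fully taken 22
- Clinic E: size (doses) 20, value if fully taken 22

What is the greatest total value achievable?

138.2

Sort by value density: Clinic Q 54/16≈3.38, Clinic J 13/4≈3.25, Clinic K 36/14≈2.57, Clinic E 22/20≈1.1, Clinic G 22/30≈0.733.
All 16 doses of Clinic Q fit (value 54) → 56 remain.
Take all of Clinic J (4 doses, value 13) → 52 doses left.
Clinic K: take in full, 14 doses for value 36 → 38 left.
Clinic E: take in full, 20 doses for value 22 → 18 left.
18 doses left: a 18/30 share of Clinic G gives 22×18/30 = 13.2.
Total value = 138.2.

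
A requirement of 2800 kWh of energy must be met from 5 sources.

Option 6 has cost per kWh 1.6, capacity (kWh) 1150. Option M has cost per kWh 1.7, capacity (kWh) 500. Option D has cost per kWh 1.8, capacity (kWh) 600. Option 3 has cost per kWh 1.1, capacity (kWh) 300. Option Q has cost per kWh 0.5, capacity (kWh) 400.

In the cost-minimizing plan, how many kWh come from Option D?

Use sources in increasing cost order.
Option Q (0.5): use full 400 — 2400 kWh to go.
Take 300 from Option 3 at 1.1 — need 2100 more.
Take 1150 from Option 6 at 1.6 — need 950 more.
Take 500 from Option M at 1.7 — need 450 more.
Option D (1.8): take the remaining 450 — done.

450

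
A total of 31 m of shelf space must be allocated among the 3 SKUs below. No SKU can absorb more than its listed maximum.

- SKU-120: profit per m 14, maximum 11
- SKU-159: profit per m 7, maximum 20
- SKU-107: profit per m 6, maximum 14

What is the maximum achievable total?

Order the SKUs by profit per m: SKU-120 14 > SKU-159 7 > SKU-107 6.
Give SKU-120 11 to hit its cap of 11 → 20 left.
SKU-159: +20 to 20 (cap) → 0 left.
Total = 14×11 + 7×20 = 294.

294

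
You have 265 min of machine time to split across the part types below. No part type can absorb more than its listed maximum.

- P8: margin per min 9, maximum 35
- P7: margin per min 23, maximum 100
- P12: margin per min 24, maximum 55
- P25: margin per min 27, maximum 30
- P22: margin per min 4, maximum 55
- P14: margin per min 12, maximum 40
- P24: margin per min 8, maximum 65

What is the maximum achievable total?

5265

Highest margin per min first: P25 27 > P12 24 > P7 23 > P14 12 > P8 9 > P24 8 > P22 4.
P25 takes 30 to reach its cap of 30 ; 235 left.
P12 takes 55 to reach its cap of 55 ; 180 left.
Give P7 100 to hit its cap of 100 ; 80 left.
P14: +40 to 40 (cap) ; 40 left.
Give P8 35 to hit its cap of 35 ; 5 left.
P24: +5 (room for 65) → 5. Pool exhausted.
Total = 9×35 + 23×100 + 24×55 + 27×30 + 12×40 + 8×5 = 5265.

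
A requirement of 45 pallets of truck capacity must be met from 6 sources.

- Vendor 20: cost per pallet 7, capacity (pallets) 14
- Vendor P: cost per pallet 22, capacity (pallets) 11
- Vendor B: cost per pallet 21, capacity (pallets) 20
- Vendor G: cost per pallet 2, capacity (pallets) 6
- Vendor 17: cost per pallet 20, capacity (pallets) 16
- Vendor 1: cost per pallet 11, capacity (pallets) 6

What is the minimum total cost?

559

Use sources in increasing cost order.
Vendor G (2): use full 6 ; 39 pallets to go.
Take 14 from Vendor 20 at 7 ; need 25 more.
Vendor 1 at 11: take all 6 pallets ; 19 still needed.
Take 16 from Vendor 17 at 20 ; need 3 more.
Vendor B at 21: take 3 of its 20 ; requirement met.
Vendor P: unused.
Cost = 6×2 + 14×7 + 6×11 + 16×20 + 3×21 = 559.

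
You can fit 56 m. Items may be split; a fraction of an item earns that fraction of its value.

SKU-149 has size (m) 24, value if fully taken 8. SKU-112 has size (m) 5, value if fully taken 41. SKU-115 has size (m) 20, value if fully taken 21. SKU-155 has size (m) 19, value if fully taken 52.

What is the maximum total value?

Best value per unit of size first: SKU-112 41/5≈8.2, SKU-155 52/19≈2.74, SKU-115 21/20≈1.05, SKU-149 8/24≈0.333.
SKU-112: take in full, 5 m for value 41 — 51 left.
All 19 m of SKU-155 fit (value 52) — 32 remain.
Take all of SKU-115 (20 m, value 21) — 12 m left.
12 m left: a 12/24 share of SKU-149 gives 8×12/24 = 4.
Total value = 118.

118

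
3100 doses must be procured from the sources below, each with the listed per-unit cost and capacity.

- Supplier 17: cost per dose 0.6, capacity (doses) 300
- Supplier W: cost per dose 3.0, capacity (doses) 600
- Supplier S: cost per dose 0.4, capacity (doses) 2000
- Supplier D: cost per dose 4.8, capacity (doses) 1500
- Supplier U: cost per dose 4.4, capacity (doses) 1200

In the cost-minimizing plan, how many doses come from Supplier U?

Use sources in increasing cost order.
Supplier S at 0.4: take all 2000 doses — 1100 still needed.
Supplier 17 (0.6): use full 300 — 800 doses to go.
Take 600 from Supplier W at 3.0 — need 200 more.
Supplier U at 4.4: take 200 of its 1200 — requirement met.
Supplier D: unused.

200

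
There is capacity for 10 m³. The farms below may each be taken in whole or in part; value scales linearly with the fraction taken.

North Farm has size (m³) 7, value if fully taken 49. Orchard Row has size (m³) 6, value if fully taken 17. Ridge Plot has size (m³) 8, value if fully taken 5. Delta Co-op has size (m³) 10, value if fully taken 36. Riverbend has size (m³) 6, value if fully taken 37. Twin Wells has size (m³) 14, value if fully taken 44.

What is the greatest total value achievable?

67.5

Rank by value-to-size ratio: North Farm 49/7≈7, Riverbend 37/6≈6.17, Delta Co-op 36/10≈3.6, Twin Wells 44/14≈3.14, Orchard Row 17/6≈2.83, Ridge Plot 5/8≈0.625.
All 7 m³ of North Farm fit (value 49) ; 3 remain.
Fill the last 3 m³ with part of Riverbend: 3/6 of it earns 18.5.
Total value = 67.5.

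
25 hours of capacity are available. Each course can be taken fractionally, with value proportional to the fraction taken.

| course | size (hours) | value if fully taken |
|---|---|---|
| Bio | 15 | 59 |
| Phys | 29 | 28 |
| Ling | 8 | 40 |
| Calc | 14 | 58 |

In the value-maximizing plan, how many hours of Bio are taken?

3

Rank by value-to-size ratio: Ling 40/8≈5, Calc 58/14≈4.14, Bio 59/15≈3.93, Phys 28/29≈0.966.
Ling: take in full, 8 hours for value 40 ; 17 left.
All 14 hours of Calc fit (value 58) ; 3 remain.
Only 3 hours remain; take 3/15 of Bio for value 59×3/15 = 11.8.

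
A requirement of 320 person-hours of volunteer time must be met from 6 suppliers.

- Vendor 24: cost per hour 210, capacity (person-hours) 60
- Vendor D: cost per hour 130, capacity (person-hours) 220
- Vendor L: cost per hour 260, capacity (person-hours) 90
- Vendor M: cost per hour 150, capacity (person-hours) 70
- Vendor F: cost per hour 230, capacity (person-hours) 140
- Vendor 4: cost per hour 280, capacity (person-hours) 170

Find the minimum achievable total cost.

45400

Use suppliers in increasing cost order.
Vendor D at 130: take all 220 person-hours ; 100 still needed.
Take 70 from Vendor M at 150 ; need 30 more.
Take 30 from Vendor 24 at 210 to finish.
Vendor F, Vendor L, Vendor 4: unused.
Cost = 220×130 + 70×150 + 30×210 = 45400.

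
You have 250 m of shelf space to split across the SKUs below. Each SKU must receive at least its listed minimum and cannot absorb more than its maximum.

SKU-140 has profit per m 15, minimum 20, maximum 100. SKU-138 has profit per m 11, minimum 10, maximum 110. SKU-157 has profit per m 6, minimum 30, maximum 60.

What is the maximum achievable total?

Meeting every minimum uses 20+10+30 = 60 m, leaving 190.
Highest profit per m first: SKU-140 15 > SKU-138 11 > SKU-157 6.
SKU-140: +80 to 100 (cap) → 110 left.
SKU-138 takes 100 more to reach its cap of 110 → 10 left.
SKU-157: +10 (room for 30) → 40. Pool exhausted.
Total = 15×100 + 11×110 + 6×40 = 2950.

2950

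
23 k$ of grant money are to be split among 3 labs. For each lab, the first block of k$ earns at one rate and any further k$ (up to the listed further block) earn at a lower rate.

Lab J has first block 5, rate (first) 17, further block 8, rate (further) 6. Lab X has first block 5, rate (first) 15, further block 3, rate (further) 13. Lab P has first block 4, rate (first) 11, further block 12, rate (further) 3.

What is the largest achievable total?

279

Rank every tier by rate: Lab J/tier1 17 > Lab X/tier1 15 > Lab X/tier2 13 > Lab P/tier1 11 > Lab J/tier2 6 > Lab P/tier2 3.
Lab J/tier1 (17): +5 → 18 left.
Lab X tier1 at 15: fill all 5 → 13 left.
Lab X/tier2 (13): +3 → 10 left.
Lab P/tier1 (11): +4 → 6 left.
Lab J tier2 at 6: only 6 left, fill 6.
Total = 17×5 + 15×5 + 13×3 + 11×4 + 6×6 = 279.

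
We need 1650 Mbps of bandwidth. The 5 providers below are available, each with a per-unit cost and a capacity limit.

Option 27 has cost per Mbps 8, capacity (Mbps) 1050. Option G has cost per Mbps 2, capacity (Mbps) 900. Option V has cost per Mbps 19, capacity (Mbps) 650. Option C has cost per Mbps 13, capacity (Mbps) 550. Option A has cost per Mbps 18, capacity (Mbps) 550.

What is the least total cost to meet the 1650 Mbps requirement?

Cheapest first:
Option G at 2: take all 900 Mbps → 750 still needed.
Option 27 at 8: take 750 of its 1050 → requirement met.
Option C, Option A, Option V: unused.
Cost = 900×2 + 750×8 = 7800.

7800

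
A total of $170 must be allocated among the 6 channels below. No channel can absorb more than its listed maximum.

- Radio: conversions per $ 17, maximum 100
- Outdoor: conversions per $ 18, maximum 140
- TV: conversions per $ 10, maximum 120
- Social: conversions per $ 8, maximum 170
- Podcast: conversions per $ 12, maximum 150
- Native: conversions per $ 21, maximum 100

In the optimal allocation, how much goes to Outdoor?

70

Highest conversions per $ first: Native 21 > Outdoor 18 > Radio 17 > Podcast 12 > TV 10 > Social 8.
Native takes 100 to reach its cap of 100 — 70 left.
Outdoor has room for 140 but only 70 remain, so it gets 70.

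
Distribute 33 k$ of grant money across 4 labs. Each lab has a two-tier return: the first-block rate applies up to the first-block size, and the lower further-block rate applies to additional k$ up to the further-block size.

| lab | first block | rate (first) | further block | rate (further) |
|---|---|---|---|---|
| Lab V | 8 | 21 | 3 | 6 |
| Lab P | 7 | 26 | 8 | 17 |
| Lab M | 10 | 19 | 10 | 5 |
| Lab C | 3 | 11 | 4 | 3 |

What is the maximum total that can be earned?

Rank every tier by rate: Lab P/T1 26 > Lab V/T1 21 > Lab M/T1 19 > Lab P/T2 17 > Lab C/T1 11 > Lab V/T2 6 > Lab M/T2 5 > Lab C/T2 3.
Fill Lab P T1 block (7 at 26) → 26 left.
Lab V T1 at 21: fill all 8 → 18 left.
Lab M T1 at 19: fill all 10 → 8 left.
Fill Lab P T2 block (8 at 17) → 0 left.
Total = 26×7 + 21×8 + 19×10 + 17×8 = 676.

676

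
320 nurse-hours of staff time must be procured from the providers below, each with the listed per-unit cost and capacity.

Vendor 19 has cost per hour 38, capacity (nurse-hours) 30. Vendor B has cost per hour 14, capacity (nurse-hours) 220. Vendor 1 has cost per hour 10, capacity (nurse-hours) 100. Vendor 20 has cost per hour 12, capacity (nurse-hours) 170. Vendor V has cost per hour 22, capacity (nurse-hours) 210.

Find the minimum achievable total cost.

3740

Use providers in increasing cost order.
Vendor 1 (10): use full 100 → 220 nurse-hours to go.
Vendor 20 at 12: take all 170 nurse-hours → 50 still needed.
Vendor B (14): take the remaining 50 → done.
Vendor V, Vendor 19: unused.
Cost = 100×10 + 170×12 + 50×14 = 3740.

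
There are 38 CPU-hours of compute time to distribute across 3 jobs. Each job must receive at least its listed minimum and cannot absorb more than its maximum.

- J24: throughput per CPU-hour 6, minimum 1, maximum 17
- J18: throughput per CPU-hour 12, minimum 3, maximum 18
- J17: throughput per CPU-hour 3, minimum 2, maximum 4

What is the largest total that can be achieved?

327

Meeting every minimum uses 1+3+2 = 6 CPU-hours, leaving 32.
Rank by throughput per CPU-hour: J18 12 > J24 6 > J17 3.
Give J18 15 more to hit its cap of 18 — 17 left.
Give J24 16 more to hit its cap of 17 — 1 left.
Only 1 left; J17 takes them to reach 3.
Total = 6×17 + 12×18 + 3×3 = 327.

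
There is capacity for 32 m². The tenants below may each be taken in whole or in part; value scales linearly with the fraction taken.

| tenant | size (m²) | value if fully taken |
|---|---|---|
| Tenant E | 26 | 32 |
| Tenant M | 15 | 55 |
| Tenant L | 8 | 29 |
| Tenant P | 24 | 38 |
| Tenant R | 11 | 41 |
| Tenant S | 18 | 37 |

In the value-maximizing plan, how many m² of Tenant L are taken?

Rank by value-to-size ratio: Tenant R 41/11≈3.73, Tenant M 55/15≈3.67, Tenant L 29/8≈3.62, Tenant S 37/18≈2.06, Tenant P 38/24≈1.58, Tenant E 32/26≈1.23.
All 11 m² of Tenant R fit (value 41) → 21 remain.
Take all of Tenant M (15 m², value 55) → 6 m² left.
Fill the last 6 m² with part of Tenant L: 6/8 of it earns 21.75.

6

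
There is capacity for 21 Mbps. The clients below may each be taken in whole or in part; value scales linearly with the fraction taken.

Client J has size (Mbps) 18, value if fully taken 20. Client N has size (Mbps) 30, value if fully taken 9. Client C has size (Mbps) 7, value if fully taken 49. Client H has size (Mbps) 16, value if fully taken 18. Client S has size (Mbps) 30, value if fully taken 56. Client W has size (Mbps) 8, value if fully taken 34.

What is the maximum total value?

94.2

Sort by value density: Client C 49/7≈7, Client W 34/8≈4.25, Client S 56/30≈1.87, Client H 18/16≈1.12, Client J 20/18≈1.11, Client N 9/30≈0.3.
Take all of Client C (7 Mbps, value 49) — 14 Mbps left.
Client W: take in full, 8 Mbps for value 34 — 6 left.
Only 6 Mbps remain; take 6/30 of Client S for value 56×6/30 = 11.2.
Total value = 94.2.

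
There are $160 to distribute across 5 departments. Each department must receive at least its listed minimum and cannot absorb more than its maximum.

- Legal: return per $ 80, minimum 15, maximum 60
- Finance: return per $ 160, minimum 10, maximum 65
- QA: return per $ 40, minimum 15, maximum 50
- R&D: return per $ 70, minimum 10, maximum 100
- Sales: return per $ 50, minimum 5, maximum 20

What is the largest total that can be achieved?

17100

Meeting every minimum uses 15+10+15+10+5 = 55 $, leaving 105.
Order the departments by return per $: Finance 160 > Legal 80 > R&D 70 > Sales 50 > QA 40.
Finance takes 55 more to reach its cap of 65 → 50 left.
Give Legal 45 more to hit its cap of 60 → 5 left.
R&D has room for 90 more but only 5 remain, so it gets 15.
Total = 80×60 + 160×65 + 40×15 + 70×15 + 50×5 = 17100.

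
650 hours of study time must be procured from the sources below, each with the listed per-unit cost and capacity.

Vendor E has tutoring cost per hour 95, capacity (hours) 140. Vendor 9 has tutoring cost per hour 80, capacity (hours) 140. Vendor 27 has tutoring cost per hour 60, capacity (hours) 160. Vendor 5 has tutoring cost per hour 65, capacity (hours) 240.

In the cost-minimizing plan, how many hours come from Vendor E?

110

Fill from the cheapest source first.
Vendor 27 at 60: take all 160 hours → 490 still needed.
Vendor 5 at 65: take all 240 hours → 250 still needed.
Vendor 9 at 80: take all 140 hours → 110 still needed.
Vendor E at 95: take 110 of its 140 → requirement met.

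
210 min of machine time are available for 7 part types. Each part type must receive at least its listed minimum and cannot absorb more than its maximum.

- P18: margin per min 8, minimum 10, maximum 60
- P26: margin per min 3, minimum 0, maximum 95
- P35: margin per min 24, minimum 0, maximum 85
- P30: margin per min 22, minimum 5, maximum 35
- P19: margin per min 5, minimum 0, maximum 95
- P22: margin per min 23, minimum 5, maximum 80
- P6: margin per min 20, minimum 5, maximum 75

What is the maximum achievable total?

Meeting every minimum uses 10+0+0+5+0+5+5 = 25 min, leaving 185.
Highest margin per min first: P35 24 > P22 23 > P30 22 > P6 20 > P18 8 > P19 5 > P26 3.
P35: +85 to 85 (cap) ; 100 left.
P22: +75 to 80 (cap) ; 25 left.
P30 has room for 30 more but only 25 remain, so it gets 30.
Total = 8×10 + 24×85 + 22×30 + 23×80 + 20×5 = 4720.

4720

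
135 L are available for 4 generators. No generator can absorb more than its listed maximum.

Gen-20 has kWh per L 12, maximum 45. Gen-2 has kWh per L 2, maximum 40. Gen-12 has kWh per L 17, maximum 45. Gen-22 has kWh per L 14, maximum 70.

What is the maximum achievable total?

Rank by kWh per L: Gen-12 17 > Gen-22 14 > Gen-20 12 > Gen-2 2.
Give Gen-12 45 to hit its cap of 45 — 90 left.
Give Gen-22 70 to hit its cap of 70 — 20 left.
Only 20 left; Gen-20 takes them to reach 20.
Total = 12×20 + 17×45 + 14×70 = 1985.

1985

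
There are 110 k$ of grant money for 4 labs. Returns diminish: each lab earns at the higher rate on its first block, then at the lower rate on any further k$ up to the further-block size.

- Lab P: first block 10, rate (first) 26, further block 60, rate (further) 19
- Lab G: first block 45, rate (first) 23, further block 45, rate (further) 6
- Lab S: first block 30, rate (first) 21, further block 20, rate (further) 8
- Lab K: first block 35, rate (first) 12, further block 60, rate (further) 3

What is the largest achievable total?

Rank every tier by rate: Lab P/T1 26 > Lab G/T1 23 > Lab S/T1 21 > Lab P/T2 19 > Lab K/T1 12 > Lab S/T2 8 > Lab G/T2 6 > Lab K/T2 3.
Lab P/T1 (26): +10 — 100 left.
Fill Lab G T1 block (45 at 23) — 55 left.
Fill Lab S T1 block (30 at 21) — 25 left.
25 remain; put them into Lab P T2 at 19.
Total = 26×10 + 23×45 + 21×30 + 19×25 = 2400.

2400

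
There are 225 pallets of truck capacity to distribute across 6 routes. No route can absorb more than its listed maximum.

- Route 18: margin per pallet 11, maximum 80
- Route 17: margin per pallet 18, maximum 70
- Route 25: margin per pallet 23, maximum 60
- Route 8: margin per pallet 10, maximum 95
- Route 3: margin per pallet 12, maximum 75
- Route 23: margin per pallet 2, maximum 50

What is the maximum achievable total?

Highest margin per pallet first: Route 25 23 > Route 17 18 > Route 3 12 > Route 18 11 > Route 8 10 > Route 23 2.
Give Route 25 60 to hit its cap of 60 — 165 left.
Route 17 takes 70 to reach its cap of 70 — 95 left.
Route 3 takes 75 to reach its cap of 75 — 20 left.
Route 18 has room for 80 but only 20 remain, so it gets 20.
Total = 11×20 + 18×70 + 23×60 + 12×75 = 3760.

3760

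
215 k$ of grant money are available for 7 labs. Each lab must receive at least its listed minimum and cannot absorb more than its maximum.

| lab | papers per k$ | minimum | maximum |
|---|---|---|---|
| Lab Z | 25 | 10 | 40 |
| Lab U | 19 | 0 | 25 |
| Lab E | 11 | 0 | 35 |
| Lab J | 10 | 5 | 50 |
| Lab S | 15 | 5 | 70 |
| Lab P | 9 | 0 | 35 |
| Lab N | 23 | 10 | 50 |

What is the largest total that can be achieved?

4000

Meeting every minimum uses 10+0+0+5+5+0+10 = 30 k$, leaving 185.
Rank by papers per k$: Lab Z 25 > Lab N 23 > Lab U 19 > Lab S 15 > Lab E 11 > Lab J 10 > Lab P 9.
Lab Z takes 30 more to reach its cap of 40 → 155 left.
Lab N takes 40 more to reach its cap of 50 → 115 left.
Give Lab U 25 more to hit its cap of 25 → 90 left.
Lab S: +65 to 70 (cap) → 25 left.
Lab E has room for 35 more but only 25 remain, so it gets 25.
Total = 25×40 + 19×25 + 11×25 + 10×5 + 15×70 + 23×50 = 4000.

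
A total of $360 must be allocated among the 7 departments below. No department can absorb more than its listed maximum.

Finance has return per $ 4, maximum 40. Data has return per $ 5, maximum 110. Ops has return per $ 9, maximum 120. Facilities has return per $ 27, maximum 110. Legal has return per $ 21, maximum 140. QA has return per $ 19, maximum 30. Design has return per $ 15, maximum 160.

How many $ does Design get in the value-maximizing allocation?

80

Rank by return per $: Facilities 27 > Legal 21 > QA 19 > Design 15 > Ops 9 > Data 5 > Finance 4.
Facilities takes 110 to reach its cap of 110 ; 250 left.
Legal takes 140 to reach its cap of 140 ; 110 left.
Give QA 30 to hit its cap of 30 ; 80 left.
Only 80 left; Design takes them to reach 80.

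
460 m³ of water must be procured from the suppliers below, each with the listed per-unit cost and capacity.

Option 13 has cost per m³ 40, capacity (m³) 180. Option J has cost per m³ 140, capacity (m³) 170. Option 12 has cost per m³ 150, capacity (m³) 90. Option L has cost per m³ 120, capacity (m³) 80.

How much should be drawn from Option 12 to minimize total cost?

30

Fill from the cheapest supplier first.
Option 13 (40): use full 180 ; 280 m³ to go.
Option L (120): use full 80 ; 200 m³ to go.
Take 170 from Option J at 140 ; need 30 more.
Option 12 (150): take the remaining 30 ; done.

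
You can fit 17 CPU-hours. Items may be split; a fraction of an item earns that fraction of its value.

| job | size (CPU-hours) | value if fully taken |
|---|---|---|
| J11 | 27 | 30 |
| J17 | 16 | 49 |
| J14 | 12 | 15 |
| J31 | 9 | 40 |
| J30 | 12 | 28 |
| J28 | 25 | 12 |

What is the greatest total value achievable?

Rank by value-to-size ratio: J31 40/9≈4.44, J17 49/16≈3.06, J30 28/12≈2.33, J14 15/12≈1.25, J11 30/27≈1.11, J28 12/25≈0.48.
Take all of J31 (9 CPU-hours, value 40) — 8 CPU-hours left.
Only 8 CPU-hours remain; take 8/16 of J17 for value 49×8/16 = 24.5.
Total value = 64.5.

64.5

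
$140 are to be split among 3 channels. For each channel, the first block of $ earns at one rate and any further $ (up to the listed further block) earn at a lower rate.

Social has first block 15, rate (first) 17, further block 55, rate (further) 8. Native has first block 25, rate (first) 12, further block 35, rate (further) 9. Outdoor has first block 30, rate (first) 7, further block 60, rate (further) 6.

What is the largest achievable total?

1380

Order all 6 blocks by rate: Social/T1 17 > Native/T1 12 > Native/T2 9 > Social/T2 8 > Outdoor/T1 7 > Outdoor/T2 6.
Fill Social T1 block (15 at 17) ; 125 left.
Native T1 at 12: fill all 25 ; 100 left.
Native/T2 (9): +35 ; 65 left.
Social/T2 (8): +55 ; 10 left.
10 remain; put them into Outdoor T1 at 7.
Total = 17×15 + 12×25 + 9×35 + 8×55 + 7×10 = 1380.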